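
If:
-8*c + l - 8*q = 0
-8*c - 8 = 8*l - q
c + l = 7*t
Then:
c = -49*t - 64/9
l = 56*t + 64/9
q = 56*t + 8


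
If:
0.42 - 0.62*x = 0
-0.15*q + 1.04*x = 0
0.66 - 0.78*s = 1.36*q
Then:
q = 4.70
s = -7.34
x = 0.68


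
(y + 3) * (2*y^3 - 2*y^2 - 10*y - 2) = 2*y^4 + 4*y^3 - 16*y^2 - 32*y - 6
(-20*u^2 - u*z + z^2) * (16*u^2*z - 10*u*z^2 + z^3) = -320*u^4*z + 184*u^3*z^2 + 6*u^2*z^3 - 11*u*z^4 + z^5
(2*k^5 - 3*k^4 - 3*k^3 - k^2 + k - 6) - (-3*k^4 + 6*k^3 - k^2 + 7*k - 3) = 2*k^5 - 9*k^3 - 6*k - 3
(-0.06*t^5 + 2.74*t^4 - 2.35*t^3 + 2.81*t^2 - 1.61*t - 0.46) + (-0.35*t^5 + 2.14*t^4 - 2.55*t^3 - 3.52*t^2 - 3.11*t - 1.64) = -0.41*t^5 + 4.88*t^4 - 4.9*t^3 - 0.71*t^2 - 4.72*t - 2.1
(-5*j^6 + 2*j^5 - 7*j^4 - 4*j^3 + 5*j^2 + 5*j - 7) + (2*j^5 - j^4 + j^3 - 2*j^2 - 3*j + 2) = -5*j^6 + 4*j^5 - 8*j^4 - 3*j^3 + 3*j^2 + 2*j - 5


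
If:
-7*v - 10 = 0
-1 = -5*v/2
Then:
No Solution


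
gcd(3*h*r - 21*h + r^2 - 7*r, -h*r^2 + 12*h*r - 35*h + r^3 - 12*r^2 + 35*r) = r - 7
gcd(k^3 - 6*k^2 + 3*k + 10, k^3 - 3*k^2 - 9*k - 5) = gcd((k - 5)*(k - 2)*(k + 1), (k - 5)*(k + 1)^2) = k^2 - 4*k - 5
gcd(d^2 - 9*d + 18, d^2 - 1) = 1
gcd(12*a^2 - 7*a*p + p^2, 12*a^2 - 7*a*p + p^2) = 12*a^2 - 7*a*p + p^2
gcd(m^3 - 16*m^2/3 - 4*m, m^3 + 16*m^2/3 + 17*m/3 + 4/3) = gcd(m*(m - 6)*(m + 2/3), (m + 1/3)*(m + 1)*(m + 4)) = 1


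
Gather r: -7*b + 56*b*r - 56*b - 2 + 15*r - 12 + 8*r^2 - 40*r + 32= -63*b + 8*r^2 + r*(56*b - 25) + 18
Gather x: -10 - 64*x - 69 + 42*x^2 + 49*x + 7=42*x^2 - 15*x - 72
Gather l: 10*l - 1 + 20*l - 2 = 30*l - 3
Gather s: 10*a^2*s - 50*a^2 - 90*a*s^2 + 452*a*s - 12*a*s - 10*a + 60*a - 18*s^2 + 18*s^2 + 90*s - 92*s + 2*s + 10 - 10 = -50*a^2 - 90*a*s^2 + 50*a + s*(10*a^2 + 440*a)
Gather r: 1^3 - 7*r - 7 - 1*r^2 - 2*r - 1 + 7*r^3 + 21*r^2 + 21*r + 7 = 7*r^3 + 20*r^2 + 12*r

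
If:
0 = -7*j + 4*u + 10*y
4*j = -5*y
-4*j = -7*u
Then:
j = 0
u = 0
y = 0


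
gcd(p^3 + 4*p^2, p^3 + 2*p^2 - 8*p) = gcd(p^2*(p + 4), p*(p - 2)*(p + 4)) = p^2 + 4*p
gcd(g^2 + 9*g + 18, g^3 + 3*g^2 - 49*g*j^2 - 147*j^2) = g + 3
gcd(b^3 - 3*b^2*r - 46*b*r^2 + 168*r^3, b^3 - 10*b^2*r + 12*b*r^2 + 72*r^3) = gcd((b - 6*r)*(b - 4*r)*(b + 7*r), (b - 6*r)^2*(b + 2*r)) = -b + 6*r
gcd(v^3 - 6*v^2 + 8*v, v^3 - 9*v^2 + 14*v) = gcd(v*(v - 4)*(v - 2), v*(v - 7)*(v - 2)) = v^2 - 2*v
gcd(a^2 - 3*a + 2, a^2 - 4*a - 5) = 1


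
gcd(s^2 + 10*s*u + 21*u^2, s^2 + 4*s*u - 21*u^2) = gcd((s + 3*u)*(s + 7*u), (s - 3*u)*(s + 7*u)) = s + 7*u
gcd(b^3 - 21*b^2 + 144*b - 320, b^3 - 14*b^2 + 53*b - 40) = b^2 - 13*b + 40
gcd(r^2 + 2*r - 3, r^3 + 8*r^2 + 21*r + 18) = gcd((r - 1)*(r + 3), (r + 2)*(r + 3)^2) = r + 3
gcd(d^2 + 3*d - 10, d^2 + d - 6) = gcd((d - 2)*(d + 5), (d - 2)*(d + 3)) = d - 2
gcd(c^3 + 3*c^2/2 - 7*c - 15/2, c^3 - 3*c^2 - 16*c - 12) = c + 1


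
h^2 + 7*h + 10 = (h + 2)*(h + 5)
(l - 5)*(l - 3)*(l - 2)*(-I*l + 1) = -I*l^4 + l^3 + 10*I*l^3 - 10*l^2 - 31*I*l^2 + 31*l + 30*I*l - 30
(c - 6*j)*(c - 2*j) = c^2 - 8*c*j + 12*j^2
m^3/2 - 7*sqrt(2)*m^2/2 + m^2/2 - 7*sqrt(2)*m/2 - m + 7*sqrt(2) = (m/2 + 1)*(m - 1)*(m - 7*sqrt(2))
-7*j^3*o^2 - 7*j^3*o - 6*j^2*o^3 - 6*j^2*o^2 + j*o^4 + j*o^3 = o*(-7*j + o)*(j + o)*(j*o + j)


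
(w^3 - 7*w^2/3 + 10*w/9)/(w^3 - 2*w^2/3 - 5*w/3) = (w - 2/3)/(w + 1)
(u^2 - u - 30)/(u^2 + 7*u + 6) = (u^2 - u - 30)/(u^2 + 7*u + 6)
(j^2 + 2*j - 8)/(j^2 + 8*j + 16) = (j - 2)/(j + 4)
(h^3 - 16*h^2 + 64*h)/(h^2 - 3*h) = (h^2 - 16*h + 64)/(h - 3)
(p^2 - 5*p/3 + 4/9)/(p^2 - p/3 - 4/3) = (p - 1/3)/(p + 1)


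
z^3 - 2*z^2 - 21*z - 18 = (z - 6)*(z + 1)*(z + 3)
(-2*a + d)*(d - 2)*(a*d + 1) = -2*a^2*d^2 + 4*a^2*d + a*d^3 - 2*a*d^2 - 2*a*d + 4*a + d^2 - 2*d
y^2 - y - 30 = (y - 6)*(y + 5)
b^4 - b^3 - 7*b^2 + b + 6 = (b - 3)*(b - 1)*(b + 1)*(b + 2)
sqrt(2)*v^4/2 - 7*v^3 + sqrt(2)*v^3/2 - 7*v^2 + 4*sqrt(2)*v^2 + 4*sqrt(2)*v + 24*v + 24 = (v/2 + sqrt(2)/2)*(v - 6*sqrt(2))*(v - 2*sqrt(2))*(sqrt(2)*v + sqrt(2))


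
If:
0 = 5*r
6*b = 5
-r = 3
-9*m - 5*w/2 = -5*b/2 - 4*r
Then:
No Solution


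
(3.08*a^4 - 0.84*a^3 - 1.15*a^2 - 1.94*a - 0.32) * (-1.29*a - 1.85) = -3.9732*a^5 - 4.6144*a^4 + 3.0375*a^3 + 4.6301*a^2 + 4.0018*a + 0.592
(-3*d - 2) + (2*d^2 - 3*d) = 2*d^2 - 6*d - 2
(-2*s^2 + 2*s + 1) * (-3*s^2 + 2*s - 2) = 6*s^4 - 10*s^3 + 5*s^2 - 2*s - 2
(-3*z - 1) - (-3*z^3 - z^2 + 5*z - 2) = 3*z^3 + z^2 - 8*z + 1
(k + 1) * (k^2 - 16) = k^3 + k^2 - 16*k - 16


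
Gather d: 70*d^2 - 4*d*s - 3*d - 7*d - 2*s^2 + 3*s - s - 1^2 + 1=70*d^2 + d*(-4*s - 10) - 2*s^2 + 2*s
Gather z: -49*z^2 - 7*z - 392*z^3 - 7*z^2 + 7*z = -392*z^3 - 56*z^2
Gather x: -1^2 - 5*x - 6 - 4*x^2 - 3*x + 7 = -4*x^2 - 8*x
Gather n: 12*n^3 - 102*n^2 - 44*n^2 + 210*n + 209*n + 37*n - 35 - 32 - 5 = 12*n^3 - 146*n^2 + 456*n - 72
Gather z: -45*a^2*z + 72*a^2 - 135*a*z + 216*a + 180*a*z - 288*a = 72*a^2 - 72*a + z*(-45*a^2 + 45*a)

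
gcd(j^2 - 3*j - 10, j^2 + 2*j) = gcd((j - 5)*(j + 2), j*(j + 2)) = j + 2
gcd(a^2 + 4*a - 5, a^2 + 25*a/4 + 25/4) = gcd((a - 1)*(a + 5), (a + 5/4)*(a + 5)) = a + 5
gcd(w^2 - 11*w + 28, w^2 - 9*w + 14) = w - 7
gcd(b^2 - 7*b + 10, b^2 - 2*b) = b - 2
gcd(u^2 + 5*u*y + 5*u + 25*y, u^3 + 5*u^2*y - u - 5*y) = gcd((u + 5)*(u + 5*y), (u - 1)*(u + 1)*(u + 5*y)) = u + 5*y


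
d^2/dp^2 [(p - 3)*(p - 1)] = 2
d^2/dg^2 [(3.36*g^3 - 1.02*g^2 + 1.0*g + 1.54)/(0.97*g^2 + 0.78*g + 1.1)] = (3.5527136788005e-15*g^4 + 0.343471999999991*g^3 + 32.521236*g^2 + 24.982584*g - 5.596888)/(0.912673*g^6 + 2.201706*g^5 + 4.875414*g^4 + 5.468112*g^3 + 5.52882*g^2 + 2.8314*g + 1.331)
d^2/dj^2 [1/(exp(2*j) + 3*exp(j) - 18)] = (2*(2*exp(j) + 3)^2*exp(j) - (4*exp(j) + 3)*(exp(2*j) + 3*exp(j) - 18))*exp(j)/(exp(2*j) + 3*exp(j) - 18)^3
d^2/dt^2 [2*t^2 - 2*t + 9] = 4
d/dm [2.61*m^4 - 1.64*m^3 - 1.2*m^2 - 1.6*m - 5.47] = 10.44*m^3 - 4.92*m^2 - 2.4*m - 1.6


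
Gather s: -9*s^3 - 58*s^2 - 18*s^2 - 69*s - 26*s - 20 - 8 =-9*s^3 - 76*s^2 - 95*s - 28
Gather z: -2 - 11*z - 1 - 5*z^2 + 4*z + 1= -5*z^2 - 7*z - 2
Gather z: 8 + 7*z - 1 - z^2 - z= -z^2 + 6*z + 7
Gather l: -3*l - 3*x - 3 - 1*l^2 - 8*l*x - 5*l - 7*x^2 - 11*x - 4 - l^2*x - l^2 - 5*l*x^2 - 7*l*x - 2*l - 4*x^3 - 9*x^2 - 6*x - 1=l^2*(-x - 2) + l*(-5*x^2 - 15*x - 10) - 4*x^3 - 16*x^2 - 20*x - 8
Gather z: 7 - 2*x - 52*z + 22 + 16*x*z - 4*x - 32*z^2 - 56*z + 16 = -6*x - 32*z^2 + z*(16*x - 108) + 45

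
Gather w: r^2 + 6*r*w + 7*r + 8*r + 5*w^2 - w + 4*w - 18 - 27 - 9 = r^2 + 15*r + 5*w^2 + w*(6*r + 3) - 54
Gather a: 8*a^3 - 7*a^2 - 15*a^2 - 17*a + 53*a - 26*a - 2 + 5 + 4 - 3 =8*a^3 - 22*a^2 + 10*a + 4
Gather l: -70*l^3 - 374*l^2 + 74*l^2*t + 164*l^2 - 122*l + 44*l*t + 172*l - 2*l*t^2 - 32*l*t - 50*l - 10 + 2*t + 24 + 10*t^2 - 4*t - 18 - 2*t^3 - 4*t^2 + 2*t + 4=-70*l^3 + l^2*(74*t - 210) + l*(-2*t^2 + 12*t) - 2*t^3 + 6*t^2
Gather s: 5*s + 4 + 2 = 5*s + 6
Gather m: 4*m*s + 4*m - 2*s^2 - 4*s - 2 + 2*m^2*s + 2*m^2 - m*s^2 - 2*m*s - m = m^2*(2*s + 2) + m*(-s^2 + 2*s + 3) - 2*s^2 - 4*s - 2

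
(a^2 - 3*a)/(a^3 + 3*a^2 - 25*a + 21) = a/(a^2 + 6*a - 7)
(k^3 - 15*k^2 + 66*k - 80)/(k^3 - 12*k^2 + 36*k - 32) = (k - 5)/(k - 2)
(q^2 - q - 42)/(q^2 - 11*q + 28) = (q + 6)/(q - 4)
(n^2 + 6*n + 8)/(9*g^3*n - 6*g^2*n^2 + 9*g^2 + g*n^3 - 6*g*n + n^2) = (n^2 + 6*n + 8)/(9*g^3*n - 6*g^2*n^2 + 9*g^2 + g*n^3 - 6*g*n + n^2)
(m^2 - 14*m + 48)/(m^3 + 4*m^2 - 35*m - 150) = (m - 8)/(m^2 + 10*m + 25)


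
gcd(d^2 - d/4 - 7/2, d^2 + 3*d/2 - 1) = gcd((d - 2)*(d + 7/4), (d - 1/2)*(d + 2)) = 1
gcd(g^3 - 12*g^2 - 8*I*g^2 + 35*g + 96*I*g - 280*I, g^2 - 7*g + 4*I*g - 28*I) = g - 7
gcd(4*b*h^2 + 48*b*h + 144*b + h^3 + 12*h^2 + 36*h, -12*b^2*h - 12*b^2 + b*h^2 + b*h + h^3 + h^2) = 4*b + h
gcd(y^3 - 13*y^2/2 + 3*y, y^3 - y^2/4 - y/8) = y^2 - y/2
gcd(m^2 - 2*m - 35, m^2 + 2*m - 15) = m + 5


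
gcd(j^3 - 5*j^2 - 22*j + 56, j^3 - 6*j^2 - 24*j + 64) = j^2 + 2*j - 8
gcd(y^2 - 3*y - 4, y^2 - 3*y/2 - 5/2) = y + 1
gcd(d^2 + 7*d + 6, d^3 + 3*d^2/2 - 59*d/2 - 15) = d + 6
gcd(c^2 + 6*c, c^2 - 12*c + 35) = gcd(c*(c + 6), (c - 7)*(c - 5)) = 1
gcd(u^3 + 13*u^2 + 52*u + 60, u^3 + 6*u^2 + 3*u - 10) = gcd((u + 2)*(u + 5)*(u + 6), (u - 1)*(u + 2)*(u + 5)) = u^2 + 7*u + 10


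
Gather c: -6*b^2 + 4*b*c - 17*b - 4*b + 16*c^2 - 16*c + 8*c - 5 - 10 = -6*b^2 - 21*b + 16*c^2 + c*(4*b - 8) - 15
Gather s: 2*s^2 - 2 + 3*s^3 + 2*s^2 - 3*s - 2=3*s^3 + 4*s^2 - 3*s - 4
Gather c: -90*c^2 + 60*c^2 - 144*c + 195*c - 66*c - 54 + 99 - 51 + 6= -30*c^2 - 15*c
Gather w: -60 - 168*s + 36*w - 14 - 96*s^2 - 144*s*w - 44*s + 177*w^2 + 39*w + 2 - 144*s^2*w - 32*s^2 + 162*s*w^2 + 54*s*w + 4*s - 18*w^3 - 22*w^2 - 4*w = -128*s^2 - 208*s - 18*w^3 + w^2*(162*s + 155) + w*(-144*s^2 - 90*s + 71) - 72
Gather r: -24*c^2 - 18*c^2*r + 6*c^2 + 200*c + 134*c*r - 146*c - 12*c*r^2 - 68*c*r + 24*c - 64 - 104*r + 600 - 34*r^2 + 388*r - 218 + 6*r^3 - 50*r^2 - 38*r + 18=-18*c^2 + 78*c + 6*r^3 + r^2*(-12*c - 84) + r*(-18*c^2 + 66*c + 246) + 336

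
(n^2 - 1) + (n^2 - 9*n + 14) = 2*n^2 - 9*n + 13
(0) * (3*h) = 0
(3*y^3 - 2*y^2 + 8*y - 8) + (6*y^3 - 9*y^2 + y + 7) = 9*y^3 - 11*y^2 + 9*y - 1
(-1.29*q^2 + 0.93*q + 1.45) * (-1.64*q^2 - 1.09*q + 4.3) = 2.1156*q^4 - 0.1191*q^3 - 8.9387*q^2 + 2.4185*q + 6.235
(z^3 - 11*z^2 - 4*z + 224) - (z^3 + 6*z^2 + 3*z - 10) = -17*z^2 - 7*z + 234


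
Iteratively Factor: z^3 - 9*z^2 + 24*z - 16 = (z - 4)*(z^2 - 5*z + 4) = (z - 4)*(z - 1)*(z - 4)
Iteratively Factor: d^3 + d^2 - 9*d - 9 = (d - 3)*(d^2 + 4*d + 3) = (d - 3)*(d + 3)*(d + 1)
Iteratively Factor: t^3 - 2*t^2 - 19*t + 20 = (t + 4)*(t^2 - 6*t + 5) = (t - 5)*(t + 4)*(t - 1)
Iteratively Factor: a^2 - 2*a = (a)*(a - 2)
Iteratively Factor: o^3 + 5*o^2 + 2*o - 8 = (o + 2)*(o^2 + 3*o - 4) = (o + 2)*(o + 4)*(o - 1)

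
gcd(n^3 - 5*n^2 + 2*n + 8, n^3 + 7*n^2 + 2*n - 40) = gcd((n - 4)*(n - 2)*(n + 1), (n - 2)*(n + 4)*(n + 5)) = n - 2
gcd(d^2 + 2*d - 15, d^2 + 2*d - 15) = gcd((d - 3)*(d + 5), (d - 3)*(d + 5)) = d^2 + 2*d - 15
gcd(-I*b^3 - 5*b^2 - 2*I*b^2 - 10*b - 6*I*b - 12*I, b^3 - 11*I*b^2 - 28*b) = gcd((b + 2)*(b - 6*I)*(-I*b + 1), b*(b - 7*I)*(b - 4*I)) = 1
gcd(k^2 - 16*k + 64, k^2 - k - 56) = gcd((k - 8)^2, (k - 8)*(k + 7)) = k - 8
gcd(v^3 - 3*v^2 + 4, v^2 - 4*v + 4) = v^2 - 4*v + 4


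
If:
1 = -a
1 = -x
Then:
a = -1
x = -1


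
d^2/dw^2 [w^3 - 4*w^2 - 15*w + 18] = 6*w - 8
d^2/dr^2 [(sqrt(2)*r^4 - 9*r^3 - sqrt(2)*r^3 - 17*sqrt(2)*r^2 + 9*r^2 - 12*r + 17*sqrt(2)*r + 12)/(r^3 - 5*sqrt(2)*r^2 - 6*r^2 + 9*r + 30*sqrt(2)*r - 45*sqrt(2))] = 2*(5*r^4 + 9*sqrt(2)*r^4 - 663*r^3 - 120*sqrt(2)*r^3 + 2892*r^2 + 3285*sqrt(2)*r^2 - 12234*r - 5360*sqrt(2)*r - 2730*sqrt(2) + 3888)/(r^7 - 15*sqrt(2)*r^6 - 12*r^6 + 204*r^5 + 180*sqrt(2)*r^5 - 1908*r^4 - 1060*sqrt(2)*r^4 + 4620*sqrt(2)*r^3 + 8181*r^3 - 14715*sqrt(2)*r^2 - 16200*r^2 + 12150*r + 27000*sqrt(2)*r - 20250*sqrt(2))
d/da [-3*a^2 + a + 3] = 1 - 6*a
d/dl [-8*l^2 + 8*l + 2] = 8 - 16*l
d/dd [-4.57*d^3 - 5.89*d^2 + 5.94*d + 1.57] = -13.71*d^2 - 11.78*d + 5.94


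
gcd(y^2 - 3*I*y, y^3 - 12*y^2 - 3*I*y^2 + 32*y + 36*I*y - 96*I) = y - 3*I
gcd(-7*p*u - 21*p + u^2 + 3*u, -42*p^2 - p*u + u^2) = 7*p - u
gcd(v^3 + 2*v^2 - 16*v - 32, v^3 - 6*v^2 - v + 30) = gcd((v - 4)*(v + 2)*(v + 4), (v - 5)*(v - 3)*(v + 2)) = v + 2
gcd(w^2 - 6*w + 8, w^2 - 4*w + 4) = w - 2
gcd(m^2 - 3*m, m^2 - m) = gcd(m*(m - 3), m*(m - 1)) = m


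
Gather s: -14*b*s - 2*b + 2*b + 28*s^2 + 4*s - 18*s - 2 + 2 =28*s^2 + s*(-14*b - 14)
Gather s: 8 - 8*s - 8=-8*s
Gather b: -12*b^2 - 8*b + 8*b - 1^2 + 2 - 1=-12*b^2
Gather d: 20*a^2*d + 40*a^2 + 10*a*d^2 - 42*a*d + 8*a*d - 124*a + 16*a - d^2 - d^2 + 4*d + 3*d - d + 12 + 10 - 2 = 40*a^2 - 108*a + d^2*(10*a - 2) + d*(20*a^2 - 34*a + 6) + 20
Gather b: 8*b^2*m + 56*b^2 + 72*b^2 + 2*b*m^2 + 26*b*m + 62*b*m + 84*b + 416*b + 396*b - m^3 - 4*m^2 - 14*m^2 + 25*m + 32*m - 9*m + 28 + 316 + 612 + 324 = b^2*(8*m + 128) + b*(2*m^2 + 88*m + 896) - m^3 - 18*m^2 + 48*m + 1280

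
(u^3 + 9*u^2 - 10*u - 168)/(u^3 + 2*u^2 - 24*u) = (u + 7)/u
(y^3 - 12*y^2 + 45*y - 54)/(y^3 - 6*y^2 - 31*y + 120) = (y^2 - 9*y + 18)/(y^2 - 3*y - 40)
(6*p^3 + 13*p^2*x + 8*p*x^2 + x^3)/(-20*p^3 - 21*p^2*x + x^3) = (6*p^2 + 7*p*x + x^2)/(-20*p^2 - p*x + x^2)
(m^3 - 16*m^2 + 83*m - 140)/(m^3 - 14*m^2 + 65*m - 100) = (m - 7)/(m - 5)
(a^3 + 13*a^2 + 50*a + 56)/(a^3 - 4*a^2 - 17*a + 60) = (a^2 + 9*a + 14)/(a^2 - 8*a + 15)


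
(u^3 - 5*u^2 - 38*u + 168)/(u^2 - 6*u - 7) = (u^2 + 2*u - 24)/(u + 1)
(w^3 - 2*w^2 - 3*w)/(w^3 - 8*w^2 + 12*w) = (w^2 - 2*w - 3)/(w^2 - 8*w + 12)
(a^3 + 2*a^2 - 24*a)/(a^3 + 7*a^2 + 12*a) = (a^2 + 2*a - 24)/(a^2 + 7*a + 12)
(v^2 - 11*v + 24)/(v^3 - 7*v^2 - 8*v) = (v - 3)/(v*(v + 1))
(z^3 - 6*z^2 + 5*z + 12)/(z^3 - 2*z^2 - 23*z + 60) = (z + 1)/(z + 5)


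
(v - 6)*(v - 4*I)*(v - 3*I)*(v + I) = v^4 - 6*v^3 - 6*I*v^3 - 5*v^2 + 36*I*v^2 + 30*v - 12*I*v + 72*I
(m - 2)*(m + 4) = m^2 + 2*m - 8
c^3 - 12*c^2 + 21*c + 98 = (c - 7)^2*(c + 2)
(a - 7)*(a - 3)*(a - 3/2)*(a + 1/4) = a^4 - 45*a^3/4 + 265*a^2/8 - 45*a/2 - 63/8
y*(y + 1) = y^2 + y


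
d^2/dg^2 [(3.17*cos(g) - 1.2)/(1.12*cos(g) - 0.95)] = (1.8676*sin(g)^2 - 1.584125*cos(g) + 1.8676)/(1.404928*cos(g)^3 - 3.57504*cos(g)^2 + 3.0324*cos(g) - 0.857375)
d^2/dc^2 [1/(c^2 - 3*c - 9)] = 2*(c^2 - 3*c - (2*c - 3)^2 - 9)/(-c^2 + 3*c + 9)^3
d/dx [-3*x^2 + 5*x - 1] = 5 - 6*x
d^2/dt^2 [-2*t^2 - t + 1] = -4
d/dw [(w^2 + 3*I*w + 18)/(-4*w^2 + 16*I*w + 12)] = 7*I/(4*(w^2 - 2*I*w - 1))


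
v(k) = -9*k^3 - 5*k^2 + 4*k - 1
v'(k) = -27*k^2 - 10*k + 4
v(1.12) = -15.44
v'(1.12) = -41.07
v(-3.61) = 342.81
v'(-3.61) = -311.77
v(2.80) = -226.57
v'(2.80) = -235.68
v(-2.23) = 65.02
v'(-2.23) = -107.97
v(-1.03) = -0.59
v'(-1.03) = -14.34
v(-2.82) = 149.79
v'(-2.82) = -182.51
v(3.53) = -445.07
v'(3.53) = -367.74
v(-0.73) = -3.08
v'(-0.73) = -3.09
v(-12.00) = 14783.00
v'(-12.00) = -3764.00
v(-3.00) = 185.00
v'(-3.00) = -209.00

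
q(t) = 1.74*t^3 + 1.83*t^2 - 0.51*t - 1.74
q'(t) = 5.22*t^2 + 3.66*t - 0.51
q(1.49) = 7.32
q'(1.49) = 16.53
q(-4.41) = -113.13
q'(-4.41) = 84.87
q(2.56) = 38.14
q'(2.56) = 43.07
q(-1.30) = -1.81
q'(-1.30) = 3.55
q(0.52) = -1.27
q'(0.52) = 2.80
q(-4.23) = -98.53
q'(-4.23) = 77.41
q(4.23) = 160.54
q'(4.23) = 108.37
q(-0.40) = -1.35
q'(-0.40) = -1.14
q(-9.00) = -1117.38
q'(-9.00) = 389.37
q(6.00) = 436.92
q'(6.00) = 209.37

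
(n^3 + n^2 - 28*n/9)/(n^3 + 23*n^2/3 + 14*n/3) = (9*n^2 + 9*n - 28)/(3*(3*n^2 + 23*n + 14))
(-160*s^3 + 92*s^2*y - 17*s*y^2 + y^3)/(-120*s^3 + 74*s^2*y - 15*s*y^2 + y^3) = (-8*s + y)/(-6*s + y)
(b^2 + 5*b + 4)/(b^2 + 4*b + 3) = (b + 4)/(b + 3)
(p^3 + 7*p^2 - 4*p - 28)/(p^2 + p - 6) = (p^2 + 9*p + 14)/(p + 3)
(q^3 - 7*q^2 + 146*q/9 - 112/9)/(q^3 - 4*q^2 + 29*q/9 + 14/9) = (3*q - 8)/(3*q + 1)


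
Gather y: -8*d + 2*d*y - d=2*d*y - 9*d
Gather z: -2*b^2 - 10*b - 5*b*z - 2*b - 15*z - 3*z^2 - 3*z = -2*b^2 - 12*b - 3*z^2 + z*(-5*b - 18)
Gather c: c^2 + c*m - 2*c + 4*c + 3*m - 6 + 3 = c^2 + c*(m + 2) + 3*m - 3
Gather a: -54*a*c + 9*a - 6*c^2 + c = a*(9 - 54*c) - 6*c^2 + c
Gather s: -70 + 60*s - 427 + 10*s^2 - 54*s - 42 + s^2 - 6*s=11*s^2 - 539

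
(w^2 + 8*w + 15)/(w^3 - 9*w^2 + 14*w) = (w^2 + 8*w + 15)/(w*(w^2 - 9*w + 14))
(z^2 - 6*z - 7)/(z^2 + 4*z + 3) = (z - 7)/(z + 3)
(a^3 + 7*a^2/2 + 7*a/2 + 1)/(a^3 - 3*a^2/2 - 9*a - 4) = (a + 1)/(a - 4)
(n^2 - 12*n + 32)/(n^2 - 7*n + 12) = (n - 8)/(n - 3)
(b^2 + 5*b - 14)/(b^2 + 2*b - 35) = (b - 2)/(b - 5)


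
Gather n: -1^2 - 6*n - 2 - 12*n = -18*n - 3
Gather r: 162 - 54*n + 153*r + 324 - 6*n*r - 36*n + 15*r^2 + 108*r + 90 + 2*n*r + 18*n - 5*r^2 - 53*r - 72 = -72*n + 10*r^2 + r*(208 - 4*n) + 504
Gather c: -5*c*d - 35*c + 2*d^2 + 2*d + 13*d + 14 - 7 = c*(-5*d - 35) + 2*d^2 + 15*d + 7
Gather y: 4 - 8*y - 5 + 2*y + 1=-6*y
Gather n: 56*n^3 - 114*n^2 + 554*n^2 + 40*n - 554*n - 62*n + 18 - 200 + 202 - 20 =56*n^3 + 440*n^2 - 576*n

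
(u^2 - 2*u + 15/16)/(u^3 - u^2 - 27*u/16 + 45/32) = 2*(4*u - 5)/(8*u^2 - 2*u - 15)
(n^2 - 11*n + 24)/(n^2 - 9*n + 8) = (n - 3)/(n - 1)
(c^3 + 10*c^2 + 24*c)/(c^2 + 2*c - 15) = c*(c^2 + 10*c + 24)/(c^2 + 2*c - 15)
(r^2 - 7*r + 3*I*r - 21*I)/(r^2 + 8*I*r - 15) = (r - 7)/(r + 5*I)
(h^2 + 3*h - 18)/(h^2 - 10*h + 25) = (h^2 + 3*h - 18)/(h^2 - 10*h + 25)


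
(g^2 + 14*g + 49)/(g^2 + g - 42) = (g + 7)/(g - 6)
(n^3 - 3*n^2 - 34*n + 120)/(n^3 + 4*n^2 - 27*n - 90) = (n - 4)/(n + 3)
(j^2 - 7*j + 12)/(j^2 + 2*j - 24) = (j - 3)/(j + 6)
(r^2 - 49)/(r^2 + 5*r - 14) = (r - 7)/(r - 2)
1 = 1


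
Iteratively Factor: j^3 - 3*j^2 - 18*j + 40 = (j - 5)*(j^2 + 2*j - 8) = (j - 5)*(j - 2)*(j + 4)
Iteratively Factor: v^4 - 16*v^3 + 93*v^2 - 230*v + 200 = (v - 4)*(v^3 - 12*v^2 + 45*v - 50) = (v - 5)*(v - 4)*(v^2 - 7*v + 10) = (v - 5)^2*(v - 4)*(v - 2)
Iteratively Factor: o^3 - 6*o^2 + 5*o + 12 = (o + 1)*(o^2 - 7*o + 12) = (o - 4)*(o + 1)*(o - 3)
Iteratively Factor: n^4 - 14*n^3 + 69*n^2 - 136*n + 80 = (n - 4)*(n^3 - 10*n^2 + 29*n - 20) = (n - 4)*(n - 1)*(n^2 - 9*n + 20) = (n - 5)*(n - 4)*(n - 1)*(n - 4)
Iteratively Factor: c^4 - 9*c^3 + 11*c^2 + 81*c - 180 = (c + 3)*(c^3 - 12*c^2 + 47*c - 60) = (c - 4)*(c + 3)*(c^2 - 8*c + 15) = (c - 5)*(c - 4)*(c + 3)*(c - 3)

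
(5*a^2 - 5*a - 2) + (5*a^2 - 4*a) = 10*a^2 - 9*a - 2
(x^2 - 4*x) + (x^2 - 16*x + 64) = 2*x^2 - 20*x + 64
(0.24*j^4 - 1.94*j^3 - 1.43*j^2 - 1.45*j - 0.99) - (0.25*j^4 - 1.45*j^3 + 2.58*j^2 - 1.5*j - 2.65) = -0.01*j^4 - 0.49*j^3 - 4.01*j^2 + 0.05*j + 1.66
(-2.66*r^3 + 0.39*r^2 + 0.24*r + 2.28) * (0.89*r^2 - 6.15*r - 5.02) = -2.3674*r^5 + 16.7061*r^4 + 11.1683*r^3 - 1.4046*r^2 - 15.2268*r - 11.4456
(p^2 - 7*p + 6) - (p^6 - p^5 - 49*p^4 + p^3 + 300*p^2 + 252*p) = -p^6 + p^5 + 49*p^4 - p^3 - 299*p^2 - 259*p + 6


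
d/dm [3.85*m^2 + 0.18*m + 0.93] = 7.7*m + 0.18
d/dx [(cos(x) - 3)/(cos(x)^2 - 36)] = (cos(x)^2 - 6*cos(x) + 36)*sin(x)/(cos(x)^2 - 36)^2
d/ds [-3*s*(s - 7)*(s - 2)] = -9*s^2 + 54*s - 42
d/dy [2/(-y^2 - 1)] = 4*y/(y^2 + 1)^2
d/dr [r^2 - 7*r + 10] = 2*r - 7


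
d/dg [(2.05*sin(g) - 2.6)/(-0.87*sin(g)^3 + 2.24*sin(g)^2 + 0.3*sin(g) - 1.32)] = (3.567*sin(g)^3 - 11.378*sin(g)^2 + 11.648*sin(g) - 1.926)*cos(g)/(0.7569*sin(g)^6 - 3.8976*sin(g)^5 + 4.4956*sin(g)^4 + 3.6408*sin(g)^3 - 5.8236*sin(g)^2 - 0.792*sin(g) + 1.7424)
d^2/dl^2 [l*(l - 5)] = 2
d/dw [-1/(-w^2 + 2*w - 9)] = 2*(1 - w)/(w^2 - 2*w + 9)^2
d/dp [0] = 0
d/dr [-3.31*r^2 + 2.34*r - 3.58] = 2.34 - 6.62*r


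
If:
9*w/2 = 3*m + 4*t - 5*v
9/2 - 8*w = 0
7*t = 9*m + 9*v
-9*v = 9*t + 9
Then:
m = 83/258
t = -525/1376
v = -851/1376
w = 9/16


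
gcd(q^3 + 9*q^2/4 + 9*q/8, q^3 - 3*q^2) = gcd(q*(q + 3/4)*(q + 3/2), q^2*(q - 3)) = q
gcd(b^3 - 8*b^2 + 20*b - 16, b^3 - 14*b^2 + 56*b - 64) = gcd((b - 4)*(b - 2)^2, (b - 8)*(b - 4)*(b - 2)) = b^2 - 6*b + 8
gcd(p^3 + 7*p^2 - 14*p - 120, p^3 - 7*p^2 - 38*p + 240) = p + 6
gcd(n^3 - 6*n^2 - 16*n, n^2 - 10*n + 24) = 1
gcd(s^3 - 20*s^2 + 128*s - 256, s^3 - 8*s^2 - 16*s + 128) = s^2 - 12*s + 32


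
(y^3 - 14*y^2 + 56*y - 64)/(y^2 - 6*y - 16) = (y^2 - 6*y + 8)/(y + 2)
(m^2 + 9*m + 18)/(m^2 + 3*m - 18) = (m + 3)/(m - 3)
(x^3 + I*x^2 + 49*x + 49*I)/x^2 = x + I + 49/x + 49*I/x^2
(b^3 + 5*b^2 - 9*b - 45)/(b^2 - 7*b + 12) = (b^2 + 8*b + 15)/(b - 4)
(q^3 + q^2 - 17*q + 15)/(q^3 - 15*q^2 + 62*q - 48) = (q^2 + 2*q - 15)/(q^2 - 14*q + 48)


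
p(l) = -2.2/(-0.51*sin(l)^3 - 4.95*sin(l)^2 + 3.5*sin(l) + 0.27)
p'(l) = -2.2*(1.53*sin(l)^2*cos(l) + 9.9*sin(l)*cos(l) - 3.5*cos(l))/(-0.51*sin(l)^3 - 4.95*sin(l)^2 + 3.5*sin(l) + 0.27)^2 = (-3.366*sin(l)^2 - 21.78*sin(l) + 7.7)*cos(l)/(0.51*sin(l)^3 + 4.95*sin(l)^2 - 3.5*sin(l) - 0.27)^2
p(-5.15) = 2.20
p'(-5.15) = -6.27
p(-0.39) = 1.26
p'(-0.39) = 4.69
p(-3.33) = -2.94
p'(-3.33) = -6.14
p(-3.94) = -43.93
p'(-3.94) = 2678.89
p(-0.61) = 0.67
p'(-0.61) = 1.47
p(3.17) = -13.20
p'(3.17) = -299.47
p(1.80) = 1.48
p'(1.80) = 1.72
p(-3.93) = -27.34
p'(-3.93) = 1027.70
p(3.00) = -3.31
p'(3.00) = -10.24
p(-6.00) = -2.59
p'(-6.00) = 1.79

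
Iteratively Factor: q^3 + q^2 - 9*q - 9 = (q + 1)*(q^2 - 9) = (q + 1)*(q + 3)*(q - 3)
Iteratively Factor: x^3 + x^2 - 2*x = (x + 2)*(x^2 - x) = x*(x + 2)*(x - 1)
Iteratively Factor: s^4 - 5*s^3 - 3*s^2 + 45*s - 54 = (s - 2)*(s^3 - 3*s^2 - 9*s + 27) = (s - 2)*(s + 3)*(s^2 - 6*s + 9) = (s - 3)*(s - 2)*(s + 3)*(s - 3)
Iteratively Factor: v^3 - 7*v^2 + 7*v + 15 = (v - 3)*(v^2 - 4*v - 5) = (v - 5)*(v - 3)*(v + 1)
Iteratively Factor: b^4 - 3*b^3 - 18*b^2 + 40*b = (b + 4)*(b^3 - 7*b^2 + 10*b) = (b - 5)*(b + 4)*(b^2 - 2*b) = b*(b - 5)*(b + 4)*(b - 2)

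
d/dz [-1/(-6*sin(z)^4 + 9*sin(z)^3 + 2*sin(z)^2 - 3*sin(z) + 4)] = (-24*sin(z)^3 + 27*sin(z)^2 + 4*sin(z) - 3)*cos(z)/(-6*sin(z)^4 + 9*sin(z)^3 + 2*sin(z)^2 - 3*sin(z) + 4)^2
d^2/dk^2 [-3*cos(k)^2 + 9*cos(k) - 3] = -9*cos(k) + 6*cos(2*k)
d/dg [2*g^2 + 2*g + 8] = 4*g + 2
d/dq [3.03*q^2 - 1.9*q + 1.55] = 6.06*q - 1.9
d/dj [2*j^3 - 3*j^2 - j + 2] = 6*j^2 - 6*j - 1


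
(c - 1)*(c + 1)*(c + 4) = c^3 + 4*c^2 - c - 4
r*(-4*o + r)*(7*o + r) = -28*o^2*r + 3*o*r^2 + r^3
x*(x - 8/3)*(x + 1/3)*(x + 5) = x^4 + 8*x^3/3 - 113*x^2/9 - 40*x/9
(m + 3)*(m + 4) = m^2 + 7*m + 12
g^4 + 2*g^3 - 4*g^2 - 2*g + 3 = (g - 1)^2*(g + 1)*(g + 3)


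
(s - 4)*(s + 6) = s^2 + 2*s - 24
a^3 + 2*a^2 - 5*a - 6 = (a - 2)*(a + 1)*(a + 3)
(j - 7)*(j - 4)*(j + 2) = j^3 - 9*j^2 + 6*j + 56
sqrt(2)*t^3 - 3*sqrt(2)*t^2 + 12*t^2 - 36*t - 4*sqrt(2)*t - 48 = (t - 4)*(t + 6*sqrt(2))*(sqrt(2)*t + sqrt(2))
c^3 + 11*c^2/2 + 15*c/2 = c*(c + 5/2)*(c + 3)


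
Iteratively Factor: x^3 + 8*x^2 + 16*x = (x + 4)*(x^2 + 4*x) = x*(x + 4)*(x + 4)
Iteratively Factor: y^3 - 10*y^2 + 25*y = (y - 5)*(y^2 - 5*y) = y*(y - 5)*(y - 5)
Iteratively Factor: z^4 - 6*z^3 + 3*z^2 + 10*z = (z + 1)*(z^3 - 7*z^2 + 10*z) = z*(z + 1)*(z^2 - 7*z + 10) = z*(z - 2)*(z + 1)*(z - 5)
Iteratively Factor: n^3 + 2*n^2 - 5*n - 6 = (n + 1)*(n^2 + n - 6) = (n + 1)*(n + 3)*(n - 2)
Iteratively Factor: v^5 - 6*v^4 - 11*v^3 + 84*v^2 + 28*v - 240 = (v - 2)*(v^4 - 4*v^3 - 19*v^2 + 46*v + 120) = (v - 4)*(v - 2)*(v^3 - 19*v - 30) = (v - 4)*(v - 2)*(v + 3)*(v^2 - 3*v - 10) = (v - 4)*(v - 2)*(v + 2)*(v + 3)*(v - 5)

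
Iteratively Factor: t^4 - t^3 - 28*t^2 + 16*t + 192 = (t + 3)*(t^3 - 4*t^2 - 16*t + 64) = (t - 4)*(t + 3)*(t^2 - 16) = (t - 4)^2*(t + 3)*(t + 4)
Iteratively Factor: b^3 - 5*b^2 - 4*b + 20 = (b + 2)*(b^2 - 7*b + 10) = (b - 5)*(b + 2)*(b - 2)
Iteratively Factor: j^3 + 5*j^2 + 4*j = (j + 4)*(j^2 + j) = j*(j + 4)*(j + 1)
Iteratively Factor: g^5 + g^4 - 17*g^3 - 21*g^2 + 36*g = (g - 4)*(g^4 + 5*g^3 + 3*g^2 - 9*g) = (g - 4)*(g - 1)*(g^3 + 6*g^2 + 9*g) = (g - 4)*(g - 1)*(g + 3)*(g^2 + 3*g) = g*(g - 4)*(g - 1)*(g + 3)*(g + 3)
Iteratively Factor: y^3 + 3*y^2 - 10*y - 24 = (y + 2)*(y^2 + y - 12) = (y + 2)*(y + 4)*(y - 3)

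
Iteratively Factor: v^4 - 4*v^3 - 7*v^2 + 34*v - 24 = (v - 2)*(v^3 - 2*v^2 - 11*v + 12) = (v - 2)*(v + 3)*(v^2 - 5*v + 4) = (v - 4)*(v - 2)*(v + 3)*(v - 1)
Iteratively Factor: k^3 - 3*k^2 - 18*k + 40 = (k - 2)*(k^2 - k - 20) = (k - 5)*(k - 2)*(k + 4)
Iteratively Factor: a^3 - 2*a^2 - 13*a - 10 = (a - 5)*(a^2 + 3*a + 2) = (a - 5)*(a + 2)*(a + 1)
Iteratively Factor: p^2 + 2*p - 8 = (p - 2)*(p + 4)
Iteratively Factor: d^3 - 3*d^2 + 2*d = (d)*(d^2 - 3*d + 2) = d*(d - 1)*(d - 2)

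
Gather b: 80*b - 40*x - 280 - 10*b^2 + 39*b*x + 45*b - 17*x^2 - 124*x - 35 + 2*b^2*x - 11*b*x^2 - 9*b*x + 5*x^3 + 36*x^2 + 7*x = b^2*(2*x - 10) + b*(-11*x^2 + 30*x + 125) + 5*x^3 + 19*x^2 - 157*x - 315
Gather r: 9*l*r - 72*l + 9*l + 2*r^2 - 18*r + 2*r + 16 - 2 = -63*l + 2*r^2 + r*(9*l - 16) + 14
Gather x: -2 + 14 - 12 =0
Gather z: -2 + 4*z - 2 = 4*z - 4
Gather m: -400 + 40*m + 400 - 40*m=0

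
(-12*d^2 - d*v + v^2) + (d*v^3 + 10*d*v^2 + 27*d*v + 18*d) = -12*d^2 + d*v^3 + 10*d*v^2 + 26*d*v + 18*d + v^2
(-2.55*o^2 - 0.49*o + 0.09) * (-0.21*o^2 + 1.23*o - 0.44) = 0.5355*o^4 - 3.0336*o^3 + 0.5004*o^2 + 0.3263*o - 0.0396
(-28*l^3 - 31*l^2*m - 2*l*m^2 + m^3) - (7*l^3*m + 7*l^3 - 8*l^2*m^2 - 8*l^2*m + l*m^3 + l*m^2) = -7*l^3*m - 35*l^3 + 8*l^2*m^2 - 23*l^2*m - l*m^3 - 3*l*m^2 + m^3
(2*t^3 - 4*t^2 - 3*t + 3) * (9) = 18*t^3 - 36*t^2 - 27*t + 27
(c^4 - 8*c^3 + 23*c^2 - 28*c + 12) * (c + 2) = c^5 - 6*c^4 + 7*c^3 + 18*c^2 - 44*c + 24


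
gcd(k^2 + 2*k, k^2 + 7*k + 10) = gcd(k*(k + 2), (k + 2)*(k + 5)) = k + 2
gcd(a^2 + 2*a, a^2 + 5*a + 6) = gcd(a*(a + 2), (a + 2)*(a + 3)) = a + 2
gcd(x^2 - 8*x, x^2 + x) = x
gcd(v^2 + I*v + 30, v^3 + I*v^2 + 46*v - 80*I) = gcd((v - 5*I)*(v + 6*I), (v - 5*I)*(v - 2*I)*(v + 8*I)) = v - 5*I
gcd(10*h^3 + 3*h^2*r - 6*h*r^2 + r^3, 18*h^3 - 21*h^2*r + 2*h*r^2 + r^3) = 1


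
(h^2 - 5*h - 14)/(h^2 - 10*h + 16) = (h^2 - 5*h - 14)/(h^2 - 10*h + 16)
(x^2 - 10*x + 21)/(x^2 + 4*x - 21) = (x - 7)/(x + 7)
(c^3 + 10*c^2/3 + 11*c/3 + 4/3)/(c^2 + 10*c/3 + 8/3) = (c^2 + 2*c + 1)/(c + 2)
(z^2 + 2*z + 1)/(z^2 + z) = (z + 1)/z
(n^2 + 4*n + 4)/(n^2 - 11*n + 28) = (n^2 + 4*n + 4)/(n^2 - 11*n + 28)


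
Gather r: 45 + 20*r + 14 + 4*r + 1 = 24*r + 60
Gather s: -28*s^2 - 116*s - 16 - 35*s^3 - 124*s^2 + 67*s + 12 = -35*s^3 - 152*s^2 - 49*s - 4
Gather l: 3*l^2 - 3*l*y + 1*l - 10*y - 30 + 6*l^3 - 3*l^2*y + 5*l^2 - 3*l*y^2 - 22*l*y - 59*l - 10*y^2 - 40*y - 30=6*l^3 + l^2*(8 - 3*y) + l*(-3*y^2 - 25*y - 58) - 10*y^2 - 50*y - 60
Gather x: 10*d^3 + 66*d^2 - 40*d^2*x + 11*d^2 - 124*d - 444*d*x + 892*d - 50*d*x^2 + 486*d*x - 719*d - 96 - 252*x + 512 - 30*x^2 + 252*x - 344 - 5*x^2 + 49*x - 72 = 10*d^3 + 77*d^2 + 49*d + x^2*(-50*d - 35) + x*(-40*d^2 + 42*d + 49)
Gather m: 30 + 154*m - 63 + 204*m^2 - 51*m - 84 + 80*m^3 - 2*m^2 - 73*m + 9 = 80*m^3 + 202*m^2 + 30*m - 108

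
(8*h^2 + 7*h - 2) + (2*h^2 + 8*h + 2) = 10*h^2 + 15*h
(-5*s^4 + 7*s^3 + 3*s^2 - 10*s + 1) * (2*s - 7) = -10*s^5 + 49*s^4 - 43*s^3 - 41*s^2 + 72*s - 7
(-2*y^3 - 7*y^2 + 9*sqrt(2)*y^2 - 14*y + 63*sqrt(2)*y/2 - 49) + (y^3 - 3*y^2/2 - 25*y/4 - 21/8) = -y^3 - 17*y^2/2 + 9*sqrt(2)*y^2 - 81*y/4 + 63*sqrt(2)*y/2 - 413/8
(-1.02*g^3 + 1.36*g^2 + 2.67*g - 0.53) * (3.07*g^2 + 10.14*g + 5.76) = -3.1314*g^5 - 6.1676*g^4 + 16.1121*g^3 + 33.2803*g^2 + 10.005*g - 3.0528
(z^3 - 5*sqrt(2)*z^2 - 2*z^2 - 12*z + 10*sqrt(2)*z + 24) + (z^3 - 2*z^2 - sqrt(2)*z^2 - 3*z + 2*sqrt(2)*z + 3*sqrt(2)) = 2*z^3 - 6*sqrt(2)*z^2 - 4*z^2 - 15*z + 12*sqrt(2)*z + 3*sqrt(2) + 24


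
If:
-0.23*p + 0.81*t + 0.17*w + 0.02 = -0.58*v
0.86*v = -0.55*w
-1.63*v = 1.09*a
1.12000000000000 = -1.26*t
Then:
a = 0.956368679325795*w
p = -0.87360970677452*w - 3.04347826086957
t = -0.89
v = -0.63953488372093*w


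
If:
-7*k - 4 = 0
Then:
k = -4/7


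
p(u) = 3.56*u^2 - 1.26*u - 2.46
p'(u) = 7.12*u - 1.26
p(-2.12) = 16.21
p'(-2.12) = -16.35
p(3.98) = 48.92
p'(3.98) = 27.08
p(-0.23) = -1.98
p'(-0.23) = -2.90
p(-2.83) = 29.62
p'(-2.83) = -21.41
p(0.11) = -2.56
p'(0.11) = -0.48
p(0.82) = -1.10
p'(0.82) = 4.58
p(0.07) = -2.53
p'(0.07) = -0.76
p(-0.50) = -0.94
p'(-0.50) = -4.82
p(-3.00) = 33.36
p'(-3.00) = -22.62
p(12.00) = 495.06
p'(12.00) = 84.18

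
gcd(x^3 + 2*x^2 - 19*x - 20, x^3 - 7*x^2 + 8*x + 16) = x^2 - 3*x - 4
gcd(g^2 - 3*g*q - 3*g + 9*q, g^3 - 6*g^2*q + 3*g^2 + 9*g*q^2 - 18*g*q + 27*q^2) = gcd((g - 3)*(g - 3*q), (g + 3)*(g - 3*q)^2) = -g + 3*q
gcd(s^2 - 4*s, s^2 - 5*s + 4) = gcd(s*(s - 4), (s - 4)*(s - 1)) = s - 4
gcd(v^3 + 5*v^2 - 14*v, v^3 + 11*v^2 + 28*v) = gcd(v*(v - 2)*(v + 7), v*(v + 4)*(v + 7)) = v^2 + 7*v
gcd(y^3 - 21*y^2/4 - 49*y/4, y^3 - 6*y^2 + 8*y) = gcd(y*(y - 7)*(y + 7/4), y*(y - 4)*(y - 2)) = y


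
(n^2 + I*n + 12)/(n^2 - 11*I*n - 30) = (n^2 + I*n + 12)/(n^2 - 11*I*n - 30)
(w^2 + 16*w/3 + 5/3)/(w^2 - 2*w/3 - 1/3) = (w + 5)/(w - 1)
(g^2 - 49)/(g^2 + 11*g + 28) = (g - 7)/(g + 4)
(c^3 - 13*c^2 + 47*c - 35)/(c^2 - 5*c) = c - 8 + 7/c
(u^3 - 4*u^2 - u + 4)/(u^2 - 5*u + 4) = u + 1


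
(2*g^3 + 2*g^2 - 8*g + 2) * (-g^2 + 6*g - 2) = -2*g^5 + 10*g^4 + 16*g^3 - 54*g^2 + 28*g - 4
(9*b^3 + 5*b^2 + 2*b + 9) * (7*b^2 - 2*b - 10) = 63*b^5 + 17*b^4 - 86*b^3 + 9*b^2 - 38*b - 90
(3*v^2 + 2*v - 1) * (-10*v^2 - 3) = -30*v^4 - 20*v^3 + v^2 - 6*v + 3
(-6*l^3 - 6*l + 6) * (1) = -6*l^3 - 6*l + 6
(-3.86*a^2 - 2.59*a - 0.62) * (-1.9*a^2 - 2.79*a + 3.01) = 7.334*a^4 + 15.6904*a^3 - 3.2145*a^2 - 6.0661*a - 1.8662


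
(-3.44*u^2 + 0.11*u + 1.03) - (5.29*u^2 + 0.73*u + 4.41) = -8.73*u^2 - 0.62*u - 3.38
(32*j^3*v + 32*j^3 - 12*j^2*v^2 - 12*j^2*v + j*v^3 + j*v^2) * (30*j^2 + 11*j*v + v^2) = 960*j^5*v + 960*j^5 - 8*j^4*v^2 - 8*j^4*v - 70*j^3*v^3 - 70*j^3*v^2 - j^2*v^4 - j^2*v^3 + j*v^5 + j*v^4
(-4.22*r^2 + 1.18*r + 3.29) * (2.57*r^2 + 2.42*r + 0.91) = -10.8454*r^4 - 7.1798*r^3 + 7.4707*r^2 + 9.0356*r + 2.9939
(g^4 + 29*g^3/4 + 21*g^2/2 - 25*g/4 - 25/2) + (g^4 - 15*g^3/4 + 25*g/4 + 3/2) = 2*g^4 + 7*g^3/2 + 21*g^2/2 - 11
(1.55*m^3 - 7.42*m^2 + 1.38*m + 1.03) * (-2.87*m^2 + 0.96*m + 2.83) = -4.4485*m^5 + 22.7834*m^4 - 6.6973*m^3 - 22.6299*m^2 + 4.8942*m + 2.9149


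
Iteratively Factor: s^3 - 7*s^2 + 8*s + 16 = (s - 4)*(s^2 - 3*s - 4) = (s - 4)^2*(s + 1)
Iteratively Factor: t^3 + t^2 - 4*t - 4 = (t - 2)*(t^2 + 3*t + 2) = (t - 2)*(t + 1)*(t + 2)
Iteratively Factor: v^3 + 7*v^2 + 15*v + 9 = (v + 3)*(v^2 + 4*v + 3) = (v + 1)*(v + 3)*(v + 3)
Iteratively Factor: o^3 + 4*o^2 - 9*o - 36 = (o + 4)*(o^2 - 9) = (o + 3)*(o + 4)*(o - 3)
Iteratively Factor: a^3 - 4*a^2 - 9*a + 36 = (a + 3)*(a^2 - 7*a + 12) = (a - 3)*(a + 3)*(a - 4)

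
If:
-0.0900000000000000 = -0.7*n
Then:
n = 0.13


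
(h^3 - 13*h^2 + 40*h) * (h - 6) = h^4 - 19*h^3 + 118*h^2 - 240*h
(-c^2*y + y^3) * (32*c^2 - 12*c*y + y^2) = -32*c^4*y + 12*c^3*y^2 + 31*c^2*y^3 - 12*c*y^4 + y^5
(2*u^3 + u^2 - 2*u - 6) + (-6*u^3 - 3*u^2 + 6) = -4*u^3 - 2*u^2 - 2*u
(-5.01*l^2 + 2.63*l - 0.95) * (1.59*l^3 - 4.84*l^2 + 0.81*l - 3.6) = -7.9659*l^5 + 28.4301*l^4 - 18.2978*l^3 + 24.7643*l^2 - 10.2375*l + 3.42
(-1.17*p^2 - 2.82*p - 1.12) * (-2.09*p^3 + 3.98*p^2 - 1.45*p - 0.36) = 2.4453*p^5 + 1.2372*p^4 - 7.1863*p^3 + 0.0525999999999991*p^2 + 2.6392*p + 0.4032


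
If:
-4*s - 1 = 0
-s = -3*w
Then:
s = -1/4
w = -1/12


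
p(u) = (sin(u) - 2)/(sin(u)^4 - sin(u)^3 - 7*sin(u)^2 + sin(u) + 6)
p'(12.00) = 1.34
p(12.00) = -0.69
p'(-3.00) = -0.36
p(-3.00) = -0.37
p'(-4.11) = 1.48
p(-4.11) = -0.60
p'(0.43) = -0.10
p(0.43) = -0.31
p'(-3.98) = 0.79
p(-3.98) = -0.45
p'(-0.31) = 0.60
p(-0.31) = -0.45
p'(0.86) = -0.87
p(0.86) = -0.47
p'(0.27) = 0.02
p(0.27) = -0.30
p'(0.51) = -0.17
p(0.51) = -0.32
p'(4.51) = -180.88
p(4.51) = -18.16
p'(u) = (sin(u) - 2)*(-4*sin(u)^3*cos(u) + 3*sin(u)^2*cos(u) + 14*sin(u)*cos(u) - cos(u))/(sin(u)^4 - sin(u)^3 - 7*sin(u)^2 + sin(u) + 6)^2 + cos(u)/(sin(u)^4 - sin(u)^3 - 7*sin(u)^2 + sin(u) + 6)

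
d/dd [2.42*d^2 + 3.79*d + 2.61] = 4.84*d + 3.79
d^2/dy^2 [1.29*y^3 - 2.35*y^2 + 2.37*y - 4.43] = 7.74*y - 4.7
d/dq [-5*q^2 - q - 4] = -10*q - 1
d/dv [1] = 0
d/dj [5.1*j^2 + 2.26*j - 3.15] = 10.2*j + 2.26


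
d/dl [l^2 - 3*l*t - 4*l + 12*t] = 2*l - 3*t - 4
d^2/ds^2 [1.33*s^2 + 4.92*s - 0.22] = 2.66000000000000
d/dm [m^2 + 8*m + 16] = 2*m + 8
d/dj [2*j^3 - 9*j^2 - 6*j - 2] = 6*j^2 - 18*j - 6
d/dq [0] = 0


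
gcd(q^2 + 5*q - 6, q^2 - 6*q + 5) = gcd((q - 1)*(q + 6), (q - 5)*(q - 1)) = q - 1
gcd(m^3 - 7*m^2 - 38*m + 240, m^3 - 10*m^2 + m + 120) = m^2 - 13*m + 40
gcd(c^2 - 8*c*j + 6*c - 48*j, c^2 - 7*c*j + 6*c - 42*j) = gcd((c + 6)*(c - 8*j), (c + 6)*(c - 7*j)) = c + 6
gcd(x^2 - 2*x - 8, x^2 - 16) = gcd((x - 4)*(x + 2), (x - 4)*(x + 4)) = x - 4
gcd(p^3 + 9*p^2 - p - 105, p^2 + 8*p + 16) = 1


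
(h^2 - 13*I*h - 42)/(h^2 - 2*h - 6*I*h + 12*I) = (h - 7*I)/(h - 2)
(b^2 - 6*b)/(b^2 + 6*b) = (b - 6)/(b + 6)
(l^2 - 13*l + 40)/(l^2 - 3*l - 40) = (l - 5)/(l + 5)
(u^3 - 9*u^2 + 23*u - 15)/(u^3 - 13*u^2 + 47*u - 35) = (u - 3)/(u - 7)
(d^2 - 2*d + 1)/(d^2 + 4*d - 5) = (d - 1)/(d + 5)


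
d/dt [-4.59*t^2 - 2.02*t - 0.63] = -9.18*t - 2.02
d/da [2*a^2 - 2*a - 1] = 4*a - 2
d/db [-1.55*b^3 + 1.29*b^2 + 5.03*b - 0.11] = -4.65*b^2 + 2.58*b + 5.03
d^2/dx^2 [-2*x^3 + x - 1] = -12*x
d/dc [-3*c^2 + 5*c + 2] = 5 - 6*c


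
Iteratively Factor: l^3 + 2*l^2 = (l + 2)*(l^2) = l*(l + 2)*(l)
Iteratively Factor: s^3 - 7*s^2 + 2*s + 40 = (s + 2)*(s^2 - 9*s + 20) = (s - 5)*(s + 2)*(s - 4)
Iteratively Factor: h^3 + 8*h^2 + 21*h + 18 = (h + 3)*(h^2 + 5*h + 6) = (h + 3)^2*(h + 2)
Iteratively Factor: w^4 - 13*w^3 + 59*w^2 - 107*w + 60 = (w - 5)*(w^3 - 8*w^2 + 19*w - 12) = (w - 5)*(w - 3)*(w^2 - 5*w + 4) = (w - 5)*(w - 3)*(w - 1)*(w - 4)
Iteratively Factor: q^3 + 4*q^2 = (q + 4)*(q^2) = q*(q + 4)*(q)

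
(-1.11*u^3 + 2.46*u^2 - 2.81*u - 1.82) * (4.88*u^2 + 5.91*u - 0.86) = -5.4168*u^5 + 5.4447*u^4 + 1.7804*u^3 - 27.6043*u^2 - 8.3396*u + 1.5652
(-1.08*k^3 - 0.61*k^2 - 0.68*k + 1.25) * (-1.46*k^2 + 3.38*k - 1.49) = 1.5768*k^5 - 2.7598*k^4 + 0.5402*k^3 - 3.2145*k^2 + 5.2382*k - 1.8625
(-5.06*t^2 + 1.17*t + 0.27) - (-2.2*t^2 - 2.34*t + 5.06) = -2.86*t^2 + 3.51*t - 4.79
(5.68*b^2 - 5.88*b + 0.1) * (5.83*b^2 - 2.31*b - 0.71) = 33.1144*b^4 - 47.4012*b^3 + 10.133*b^2 + 3.9438*b - 0.071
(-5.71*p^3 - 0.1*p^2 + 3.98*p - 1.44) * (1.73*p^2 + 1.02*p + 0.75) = -9.8783*p^5 - 5.9972*p^4 + 2.5009*p^3 + 1.4934*p^2 + 1.5162*p - 1.08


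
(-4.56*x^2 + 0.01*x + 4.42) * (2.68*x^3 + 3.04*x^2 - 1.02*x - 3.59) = -12.2208*x^5 - 13.8356*x^4 + 16.5272*x^3 + 29.797*x^2 - 4.5443*x - 15.8678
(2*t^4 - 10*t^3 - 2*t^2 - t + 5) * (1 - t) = -2*t^5 + 12*t^4 - 8*t^3 - t^2 - 6*t + 5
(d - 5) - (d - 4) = -1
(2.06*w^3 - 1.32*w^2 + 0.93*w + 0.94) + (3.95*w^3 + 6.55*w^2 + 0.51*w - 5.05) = 6.01*w^3 + 5.23*w^2 + 1.44*w - 4.11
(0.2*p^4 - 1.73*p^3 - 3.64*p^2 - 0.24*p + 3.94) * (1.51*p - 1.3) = 0.302*p^5 - 2.8723*p^4 - 3.2474*p^3 + 4.3696*p^2 + 6.2614*p - 5.122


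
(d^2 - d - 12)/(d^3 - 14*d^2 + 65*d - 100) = (d + 3)/(d^2 - 10*d + 25)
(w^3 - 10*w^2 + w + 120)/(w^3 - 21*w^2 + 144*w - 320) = (w + 3)/(w - 8)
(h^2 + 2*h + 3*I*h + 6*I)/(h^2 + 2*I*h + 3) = (h + 2)/(h - I)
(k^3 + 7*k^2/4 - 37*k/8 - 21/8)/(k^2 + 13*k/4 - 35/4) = (2*k^2 + 7*k + 3)/(2*(k + 5))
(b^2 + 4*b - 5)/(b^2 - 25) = (b - 1)/(b - 5)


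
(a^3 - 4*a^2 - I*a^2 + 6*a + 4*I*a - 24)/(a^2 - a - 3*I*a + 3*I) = (a^2 + 2*a*(-2 + I) - 8*I)/(a - 1)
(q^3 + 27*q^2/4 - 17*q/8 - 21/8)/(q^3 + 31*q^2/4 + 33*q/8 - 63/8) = (2*q + 1)/(2*q + 3)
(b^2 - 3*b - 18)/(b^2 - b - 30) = (b + 3)/(b + 5)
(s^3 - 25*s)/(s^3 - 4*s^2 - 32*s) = (25 - s^2)/(-s^2 + 4*s + 32)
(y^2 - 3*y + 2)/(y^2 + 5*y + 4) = (y^2 - 3*y + 2)/(y^2 + 5*y + 4)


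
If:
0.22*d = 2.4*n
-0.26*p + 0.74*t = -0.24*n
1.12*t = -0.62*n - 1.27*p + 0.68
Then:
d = 4.13889972688256 - 28.8177916504097*t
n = 0.379399141630901 - 2.64163090128755*t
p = 0.407725321888412*t + 0.350214592274678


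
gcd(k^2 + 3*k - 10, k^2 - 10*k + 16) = k - 2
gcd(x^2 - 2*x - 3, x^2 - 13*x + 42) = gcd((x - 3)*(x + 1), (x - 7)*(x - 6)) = 1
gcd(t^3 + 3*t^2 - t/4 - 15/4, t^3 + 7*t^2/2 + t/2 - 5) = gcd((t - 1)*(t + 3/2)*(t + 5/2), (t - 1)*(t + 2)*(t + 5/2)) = t^2 + 3*t/2 - 5/2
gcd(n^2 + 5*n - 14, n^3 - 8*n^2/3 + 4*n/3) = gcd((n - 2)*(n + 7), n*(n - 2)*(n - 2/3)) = n - 2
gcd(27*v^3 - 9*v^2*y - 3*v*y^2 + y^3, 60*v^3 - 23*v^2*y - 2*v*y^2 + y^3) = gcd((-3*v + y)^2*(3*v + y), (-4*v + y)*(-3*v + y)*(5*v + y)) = -3*v + y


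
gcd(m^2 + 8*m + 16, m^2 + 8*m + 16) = m^2 + 8*m + 16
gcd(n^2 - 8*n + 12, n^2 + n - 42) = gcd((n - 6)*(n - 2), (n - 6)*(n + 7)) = n - 6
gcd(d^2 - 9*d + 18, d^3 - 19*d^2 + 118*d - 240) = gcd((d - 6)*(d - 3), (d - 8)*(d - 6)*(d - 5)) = d - 6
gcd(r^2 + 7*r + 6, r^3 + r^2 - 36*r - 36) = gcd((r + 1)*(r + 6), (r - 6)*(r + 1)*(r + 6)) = r^2 + 7*r + 6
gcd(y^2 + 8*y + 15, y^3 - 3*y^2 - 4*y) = 1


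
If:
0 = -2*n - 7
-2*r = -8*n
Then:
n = -7/2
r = -14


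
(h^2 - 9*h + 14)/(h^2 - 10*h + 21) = (h - 2)/(h - 3)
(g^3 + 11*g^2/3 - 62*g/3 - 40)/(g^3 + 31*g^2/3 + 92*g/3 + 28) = (3*g^2 - 7*g - 20)/(3*g^2 + 13*g + 14)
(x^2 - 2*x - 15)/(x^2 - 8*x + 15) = (x + 3)/(x - 3)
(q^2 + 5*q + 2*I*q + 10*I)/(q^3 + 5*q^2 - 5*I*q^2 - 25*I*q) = (q + 2*I)/(q*(q - 5*I))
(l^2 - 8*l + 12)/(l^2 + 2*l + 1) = (l^2 - 8*l + 12)/(l^2 + 2*l + 1)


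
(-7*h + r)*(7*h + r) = -49*h^2 + r^2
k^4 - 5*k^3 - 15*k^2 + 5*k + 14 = (k - 7)*(k - 1)*(k + 1)*(k + 2)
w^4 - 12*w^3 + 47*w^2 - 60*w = w*(w - 5)*(w - 4)*(w - 3)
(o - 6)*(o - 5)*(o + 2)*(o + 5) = o^4 - 4*o^3 - 37*o^2 + 100*o + 300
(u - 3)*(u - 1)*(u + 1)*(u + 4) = u^4 + u^3 - 13*u^2 - u + 12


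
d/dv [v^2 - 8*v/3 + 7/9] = 2*v - 8/3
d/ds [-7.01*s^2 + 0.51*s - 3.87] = 0.51 - 14.02*s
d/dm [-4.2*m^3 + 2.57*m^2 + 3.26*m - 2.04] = -12.6*m^2 + 5.14*m + 3.26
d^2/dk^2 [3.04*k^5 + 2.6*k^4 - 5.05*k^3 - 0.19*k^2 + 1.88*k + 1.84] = 60.8*k^3 + 31.2*k^2 - 30.3*k - 0.38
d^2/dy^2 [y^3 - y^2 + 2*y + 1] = 6*y - 2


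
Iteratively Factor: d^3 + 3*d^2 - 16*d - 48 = (d - 4)*(d^2 + 7*d + 12) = (d - 4)*(d + 3)*(d + 4)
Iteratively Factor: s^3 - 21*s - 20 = (s + 1)*(s^2 - s - 20) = (s + 1)*(s + 4)*(s - 5)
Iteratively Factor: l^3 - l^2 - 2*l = (l - 2)*(l^2 + l) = (l - 2)*(l + 1)*(l)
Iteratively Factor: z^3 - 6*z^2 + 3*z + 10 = (z - 5)*(z^2 - z - 2) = (z - 5)*(z - 2)*(z + 1)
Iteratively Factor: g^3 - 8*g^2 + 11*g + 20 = (g - 4)*(g^2 - 4*g - 5) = (g - 5)*(g - 4)*(g + 1)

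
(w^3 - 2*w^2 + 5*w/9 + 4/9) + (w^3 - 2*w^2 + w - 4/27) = 2*w^3 - 4*w^2 + 14*w/9 + 8/27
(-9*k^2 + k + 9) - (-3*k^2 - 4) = -6*k^2 + k + 13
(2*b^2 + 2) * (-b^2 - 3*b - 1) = -2*b^4 - 6*b^3 - 4*b^2 - 6*b - 2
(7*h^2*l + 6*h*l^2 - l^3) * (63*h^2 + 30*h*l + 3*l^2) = 441*h^4*l + 588*h^3*l^2 + 138*h^2*l^3 - 12*h*l^4 - 3*l^5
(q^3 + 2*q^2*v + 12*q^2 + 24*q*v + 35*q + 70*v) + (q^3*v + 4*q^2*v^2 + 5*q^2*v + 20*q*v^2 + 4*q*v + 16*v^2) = q^3*v + q^3 + 4*q^2*v^2 + 7*q^2*v + 12*q^2 + 20*q*v^2 + 28*q*v + 35*q + 16*v^2 + 70*v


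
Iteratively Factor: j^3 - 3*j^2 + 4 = (j - 2)*(j^2 - j - 2) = (j - 2)^2*(j + 1)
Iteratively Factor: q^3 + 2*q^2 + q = (q)*(q^2 + 2*q + 1) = q*(q + 1)*(q + 1)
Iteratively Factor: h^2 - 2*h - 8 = (h - 4)*(h + 2)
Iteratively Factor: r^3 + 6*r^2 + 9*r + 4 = (r + 1)*(r^2 + 5*r + 4) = (r + 1)^2*(r + 4)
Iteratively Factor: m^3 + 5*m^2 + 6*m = (m + 2)*(m^2 + 3*m) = (m + 2)*(m + 3)*(m)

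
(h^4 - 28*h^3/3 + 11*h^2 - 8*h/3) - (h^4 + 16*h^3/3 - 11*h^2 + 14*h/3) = -44*h^3/3 + 22*h^2 - 22*h/3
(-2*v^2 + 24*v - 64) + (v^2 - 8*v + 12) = -v^2 + 16*v - 52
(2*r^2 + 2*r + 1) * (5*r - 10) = 10*r^3 - 10*r^2 - 15*r - 10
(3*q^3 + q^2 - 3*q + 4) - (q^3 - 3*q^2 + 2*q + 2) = 2*q^3 + 4*q^2 - 5*q + 2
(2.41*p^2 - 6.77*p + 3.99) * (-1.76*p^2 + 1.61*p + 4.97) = -4.2416*p^4 + 15.7953*p^3 - 5.9444*p^2 - 27.223*p + 19.8303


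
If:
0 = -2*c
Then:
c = 0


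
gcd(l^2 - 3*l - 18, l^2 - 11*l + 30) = l - 6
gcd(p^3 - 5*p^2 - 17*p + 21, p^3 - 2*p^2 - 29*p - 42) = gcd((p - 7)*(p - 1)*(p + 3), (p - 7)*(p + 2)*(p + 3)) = p^2 - 4*p - 21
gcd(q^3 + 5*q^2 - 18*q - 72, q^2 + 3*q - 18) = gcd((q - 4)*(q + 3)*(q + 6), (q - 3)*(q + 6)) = q + 6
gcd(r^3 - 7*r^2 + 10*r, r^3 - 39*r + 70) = r^2 - 7*r + 10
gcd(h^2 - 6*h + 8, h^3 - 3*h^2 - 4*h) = h - 4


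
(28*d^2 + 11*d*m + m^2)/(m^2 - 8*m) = (28*d^2 + 11*d*m + m^2)/(m*(m - 8))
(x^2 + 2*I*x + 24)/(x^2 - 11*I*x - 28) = (x + 6*I)/(x - 7*I)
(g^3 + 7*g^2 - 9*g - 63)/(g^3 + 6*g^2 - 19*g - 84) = (g - 3)/(g - 4)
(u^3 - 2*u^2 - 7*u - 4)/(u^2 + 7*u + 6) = (u^2 - 3*u - 4)/(u + 6)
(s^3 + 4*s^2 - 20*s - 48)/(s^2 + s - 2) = (s^2 + 2*s - 24)/(s - 1)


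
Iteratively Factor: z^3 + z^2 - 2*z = (z - 1)*(z^2 + 2*z) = (z - 1)*(z + 2)*(z)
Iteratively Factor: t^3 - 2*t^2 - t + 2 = (t - 2)*(t^2 - 1) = (t - 2)*(t + 1)*(t - 1)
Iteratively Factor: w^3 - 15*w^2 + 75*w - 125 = (w - 5)*(w^2 - 10*w + 25) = (w - 5)^2*(w - 5)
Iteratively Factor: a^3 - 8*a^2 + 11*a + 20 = (a - 4)*(a^2 - 4*a - 5) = (a - 4)*(a + 1)*(a - 5)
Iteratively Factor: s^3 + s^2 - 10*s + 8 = (s - 1)*(s^2 + 2*s - 8) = (s - 2)*(s - 1)*(s + 4)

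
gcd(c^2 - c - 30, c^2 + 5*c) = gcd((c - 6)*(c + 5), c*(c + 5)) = c + 5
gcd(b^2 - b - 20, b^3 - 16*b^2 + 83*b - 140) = b - 5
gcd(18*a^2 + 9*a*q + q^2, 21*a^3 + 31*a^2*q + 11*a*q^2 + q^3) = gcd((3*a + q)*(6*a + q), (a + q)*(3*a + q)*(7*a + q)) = 3*a + q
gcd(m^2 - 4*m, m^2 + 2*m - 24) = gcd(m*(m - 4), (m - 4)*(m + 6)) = m - 4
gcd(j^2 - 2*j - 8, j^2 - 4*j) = j - 4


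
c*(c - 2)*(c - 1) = c^3 - 3*c^2 + 2*c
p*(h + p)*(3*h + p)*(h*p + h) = 3*h^3*p^2 + 3*h^3*p + 4*h^2*p^3 + 4*h^2*p^2 + h*p^4 + h*p^3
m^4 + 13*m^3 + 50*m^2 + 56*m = m*(m + 2)*(m + 4)*(m + 7)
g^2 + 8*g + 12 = (g + 2)*(g + 6)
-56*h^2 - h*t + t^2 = (-8*h + t)*(7*h + t)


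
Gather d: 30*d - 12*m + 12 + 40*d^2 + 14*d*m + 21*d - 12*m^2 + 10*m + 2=40*d^2 + d*(14*m + 51) - 12*m^2 - 2*m + 14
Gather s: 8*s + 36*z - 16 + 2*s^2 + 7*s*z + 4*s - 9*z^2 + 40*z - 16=2*s^2 + s*(7*z + 12) - 9*z^2 + 76*z - 32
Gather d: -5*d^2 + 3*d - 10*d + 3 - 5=-5*d^2 - 7*d - 2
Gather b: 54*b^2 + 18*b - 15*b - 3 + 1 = 54*b^2 + 3*b - 2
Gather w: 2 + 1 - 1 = 2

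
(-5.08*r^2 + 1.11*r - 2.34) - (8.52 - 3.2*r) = -5.08*r^2 + 4.31*r - 10.86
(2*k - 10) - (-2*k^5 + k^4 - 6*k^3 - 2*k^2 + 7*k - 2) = 2*k^5 - k^4 + 6*k^3 + 2*k^2 - 5*k - 8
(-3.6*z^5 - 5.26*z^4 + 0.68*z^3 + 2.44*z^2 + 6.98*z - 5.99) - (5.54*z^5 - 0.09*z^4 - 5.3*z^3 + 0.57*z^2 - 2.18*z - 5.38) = -9.14*z^5 - 5.17*z^4 + 5.98*z^3 + 1.87*z^2 + 9.16*z - 0.61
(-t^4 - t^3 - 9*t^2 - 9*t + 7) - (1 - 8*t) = -t^4 - t^3 - 9*t^2 - t + 6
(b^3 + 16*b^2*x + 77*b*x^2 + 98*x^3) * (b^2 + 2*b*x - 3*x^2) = b^5 + 18*b^4*x + 106*b^3*x^2 + 204*b^2*x^3 - 35*b*x^4 - 294*x^5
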